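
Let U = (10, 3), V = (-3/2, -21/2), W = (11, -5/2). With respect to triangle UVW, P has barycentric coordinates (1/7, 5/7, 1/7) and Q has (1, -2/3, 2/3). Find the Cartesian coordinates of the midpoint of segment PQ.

(851/84, 19/42)

Barycentric coordinates of the midpoint are the average: (4/7, 1/42, 17/42).
Converting: (4/7)·U + (1/42)·V + (17/42)·W = (851/84, 19/42).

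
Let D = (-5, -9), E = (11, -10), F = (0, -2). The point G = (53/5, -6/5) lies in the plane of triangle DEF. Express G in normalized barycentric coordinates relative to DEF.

(-4/5, 3/5, 6/5)

Signed area of the reference triangle: [DEF] = ½·((-5)·(-10−(-2)) + 11·(-2−(-9)) + 0·(-9−(-10))) = ½·(40 + 77 + 0) = 117/2.
[GEF] = ½·((53/5)·(-10−(-2)) + 11·(-2−(-6/5)) + 0·(-6/5−(-10))) = ½·(-424/5 − 44/5 + 0) = -234/5, so the D-coordinate is (-234/5)/(117/2) = -4/5.
[DGF] = ½·((-5)·(-6/5−(-2)) + (53/5)·(-2−(-9)) + 0·(-9−(-6/5))) = ½·(-4 + 371/5 + 0) = 351/10, so the E-coordinate is 3/5.
[DEG] = ½·((-5)·(-10−(-6/5)) + 11·(-6/5−(-9)) + (53/5)·(-9−(-10))) = ½·(44 + 429/5 + 53/5) = 351/5, so the F-coordinate is 6/5.
Check: -4/5 + 3/5 + 6/5 = 1.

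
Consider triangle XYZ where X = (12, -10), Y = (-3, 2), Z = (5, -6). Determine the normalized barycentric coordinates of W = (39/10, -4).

(3/10, 2/5, 3/10)

Signed area of the reference triangle: [XYZ] = ½·(12·(2−(-6)) + (-3)·(-6−(-10)) + 5·(-10−2)) = ½·(96 − 12 − 60) = 12.
[WYZ] = ½·((39/10)·(2−(-6)) + (-3)·(-6−(-4)) + 5·(-4−2)) = ½·(156/5 + 6 − 30) = 18/5, so the X-coordinate is (18/5)/12 = 3/10.
[XWZ] = ½·(12·(-4−(-6)) + (39/10)·(-6−(-10)) + 5·(-10−(-4))) = ½·(24 + 78/5 − 30) = 24/5, so the Y-coordinate is 2/5.
[XYW] = ½·(12·(2−(-4)) + (-3)·(-4−(-10)) + (39/10)·(-10−2)) = ½·(72 − 18 − 234/5) = 18/5, so the Z-coordinate is 3/10.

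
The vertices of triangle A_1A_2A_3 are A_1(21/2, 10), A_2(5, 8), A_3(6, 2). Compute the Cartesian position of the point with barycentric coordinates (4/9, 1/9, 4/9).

(71/9, 56/9)

P = (4/9)·A_1 + (1/9)·A_2 + (4/9)·A_3.
x-coordinate: (4/9)·(21/2) + (1/9)·5 + (4/9)·6 = 71/9.
y-coordinate: (4/9)·10 + (1/9)·8 + (4/9)·2 = 56/9.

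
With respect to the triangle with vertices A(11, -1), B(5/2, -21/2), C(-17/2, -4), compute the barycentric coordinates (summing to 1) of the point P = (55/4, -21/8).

(1, 1/4, -1/4)

Signed area of the reference triangle: [ABC] = ½·(11·(-21/2−(-4)) + (5/2)·(-4−(-1)) + (-17/2)·(-1−(-21/2))) = ½·(-143/2 − 15/2 − 323/4) = -639/8.
[PBC] = ½·((55/4)·(-21/2−(-4)) + (5/2)·(-4−(-21/8)) + (-17/2)·(-21/8−(-21/2))) = ½·(-715/8 − 55/16 − 1071/16) = -639/8, so the A-coordinate is (-639/8)/(-639/8) = 1.
[APC] = ½·(11·(-21/8−(-4)) + (55/4)·(-4−(-1)) + (-17/2)·(-1−(-21/8))) = ½·(121/8 − 165/4 − 221/16) = -639/32, so the B-coordinate is 1/4.
[ABP] = ½·(11·(-21/2−(-21/8)) + (5/2)·(-21/8−(-1)) + (55/4)·(-1−(-21/2))) = ½·(-693/8 − 65/16 + 1045/8) = 639/32, so the C-coordinate is -1/4.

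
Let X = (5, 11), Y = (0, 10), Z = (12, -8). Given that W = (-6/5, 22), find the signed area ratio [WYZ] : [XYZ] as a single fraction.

6/5

[XYZ] = ½·(5·(10−(-8)) + 0·(-8−11) + 12·(11−10)) = ½·(90 + 0 + 12) = 51.
[WYZ] = ½·((-6/5)·(10−(-8)) + 0·(-8−22) + 12·(22−10)) = ½·(-108/5 + 0 + 144) = 306/5, so the ratio is (306/5)/51 = 6/5.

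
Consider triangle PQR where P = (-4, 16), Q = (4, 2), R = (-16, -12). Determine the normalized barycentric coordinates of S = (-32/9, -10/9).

(1/9, 5/9, 1/3)

Signed area of the reference triangle: [PQR] = ½·((-4)·(2−(-12)) + 4·(-12−16) + (-16)·(16−2)) = ½·(-56 − 112 − 224) = -196.
[SQR] = ½·((-32/9)·(2−(-12)) + 4·(-12−(-10/9)) + (-16)·(-10/9−2)) = ½·(-448/9 − 392/9 + 448/9) = -196/9, so the P-coordinate is (-196/9)/(-196) = 1/9.
[PSR] = ½·((-4)·(-10/9−(-12)) + (-32/9)·(-12−16) + (-16)·(16−(-10/9))) = ½·(-392/9 + 896/9 − 2464/9) = -980/9, so the Q-coordinate is 5/9.
[PQS] = ½·((-4)·(2−(-10/9)) + 4·(-10/9−16) + (-32/9)·(16−2)) = ½·(-112/9 − 616/9 − 448/9) = -196/3, so the R-coordinate is 1/3.
Check: 1/9 + 5/9 + 1/3 = 1.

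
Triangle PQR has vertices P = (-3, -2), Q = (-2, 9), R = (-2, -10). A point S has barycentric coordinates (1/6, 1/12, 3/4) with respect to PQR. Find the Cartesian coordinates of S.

S = (1/6)·P + (1/12)·Q + (3/4)·R.
x-coordinate: (1/6)·(-3) + (1/12)·(-2) + (3/4)·(-2) = -13/6.
y-coordinate: (1/6)·(-2) + (1/12)·9 + (3/4)·(-10) = -85/12.

(-13/6, -85/12)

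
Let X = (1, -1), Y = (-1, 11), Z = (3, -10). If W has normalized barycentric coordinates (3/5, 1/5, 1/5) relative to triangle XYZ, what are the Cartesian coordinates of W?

W = (3/5)·X + (1/5)·Y + (1/5)·Z.
x-coordinate: (3/5)·1 + (1/5)·(-1) + (1/5)·3 = 1.
y-coordinate: (3/5)·(-1) + (1/5)·11 + (1/5)·(-10) = -2/5.

(1, -2/5)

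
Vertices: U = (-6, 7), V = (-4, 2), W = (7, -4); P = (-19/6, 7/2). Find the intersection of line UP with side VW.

(-1/3, 0)

Barycentric coordinates of P with respect to UVW: (1/2, 1/3, 1/6).
On side VW the U-coordinate is zero; dropping P's U-weight 1/2 and renormalizing the remaining 1/3 : 1/6 gives weights 2/3, 1/3 on V, W.
Q = (2/3)·(-4, 2) + (1/3)·(7, -4) = (-1/3, 0).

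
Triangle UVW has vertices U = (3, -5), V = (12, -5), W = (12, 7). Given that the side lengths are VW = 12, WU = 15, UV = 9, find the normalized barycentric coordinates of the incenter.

The incenter has barycentric coordinates proportional to the opposite side lengths: (12 : 15 : 9).
Normalizing by 12+15+9 = 36 gives (1/3, 5/12, 1/4).

(1/3, 5/12, 1/4)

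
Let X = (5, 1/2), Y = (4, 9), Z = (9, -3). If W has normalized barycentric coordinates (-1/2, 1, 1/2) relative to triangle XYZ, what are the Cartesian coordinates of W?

W = (-1/2)·X + 1·Y + (1/2)·Z.
x-coordinate: (-1/2)·5 + 1·4 + (1/2)·9 = 6.
y-coordinate: (-1/2)·(1/2) + 1·9 + (1/2)·(-3) = 29/4.

(6, 29/4)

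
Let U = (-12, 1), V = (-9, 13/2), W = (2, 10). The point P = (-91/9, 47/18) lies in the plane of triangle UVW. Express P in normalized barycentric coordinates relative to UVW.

(7/9, 1/9, 1/9)

Signed area of the reference triangle: [UVW] = ½·((-12)·(13/2−10) + (-9)·(10−1) + 2·(1−(13/2))) = ½·(42 − 81 − 11) = -25.
[PVW] = ½·((-91/9)·(13/2−10) + (-9)·(10−(47/18)) + 2·(47/18−(13/2))) = ½·(637/18 − 133/2 − 70/9) = -175/9, so the U-coordinate is (-175/9)/(-25) = 7/9.
[UPW] = ½·((-12)·(47/18−10) + (-91/9)·(10−1) + 2·(1−(47/18))) = ½·(266/3 − 91 − 29/9) = -25/9, so the V-coordinate is 1/9.
[UVP] = ½·((-12)·(13/2−(47/18)) + (-9)·(47/18−1) + (-91/9)·(1−(13/2))) = ½·(-140/3 − 29/2 + 1001/18) = -25/9, so the W-coordinate is 1/9.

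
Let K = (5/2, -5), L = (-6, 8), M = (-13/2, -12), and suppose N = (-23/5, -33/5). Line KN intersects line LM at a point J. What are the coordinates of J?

(-51/8, -7)

Barycentric coordinates of N with respect to KLM: (1/5, 1/5, 3/5).
On side LM the K-coordinate is zero; dropping N's K-weight 1/5 and renormalizing the remaining 1/5 : 3/5 gives weights 1/4, 3/4 on L, M.
J = (1/4)·(-6, 8) + (3/4)·(-13/2, -12) = (-51/8, -7).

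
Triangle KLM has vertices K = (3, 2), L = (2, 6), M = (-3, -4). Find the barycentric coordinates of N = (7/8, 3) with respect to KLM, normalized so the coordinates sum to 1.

Signed area of the reference triangle: [KLM] = ½·(3·(6−(-4)) + 2·(-4−2) + (-3)·(2−6)) = ½·(30 − 12 + 12) = 15.
[NLM] = ½·((7/8)·(6−(-4)) + 2·(-4−3) + (-3)·(3−6)) = ½·(35/4 − 14 + 9) = 15/8, so the K-coordinate is (15/8)/15 = 1/8.
[KNM] = ½·(3·(3−(-4)) + (7/8)·(-4−2) + (-3)·(2−3)) = ½·(21 − 21/4 + 3) = 75/8, so the L-coordinate is 5/8.
[KLN] = ½·(3·(6−3) + 2·(3−2) + (7/8)·(2−6)) = ½·(9 + 2 − 7/2) = 15/4, so the M-coordinate is 1/4.
Check: 1/8 + 5/8 + 1/4 = 1.

(1/8, 5/8, 1/4)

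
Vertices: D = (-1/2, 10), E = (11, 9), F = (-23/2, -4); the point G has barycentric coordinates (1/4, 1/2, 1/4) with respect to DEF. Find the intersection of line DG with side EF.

Line DG meets EF where the D-coordinate vanishes; zeroing G's D-weight and renormalizing leaves E, F-weights 1/2 : 1/4 → (2/3, 1/3).
So H = (2/3)·E + (1/3)·F = (7/2, 14/3).

(7/2, 14/3)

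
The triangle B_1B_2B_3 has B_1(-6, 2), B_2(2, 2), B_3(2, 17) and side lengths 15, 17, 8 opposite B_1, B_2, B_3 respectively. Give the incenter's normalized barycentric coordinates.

(3/8, 17/40, 1/5)

The incenter has barycentric coordinates proportional to the opposite side lengths: (15 : 17 : 8).
Normalizing by 15+17+8 = 40 gives (3/8, 17/40, 1/5).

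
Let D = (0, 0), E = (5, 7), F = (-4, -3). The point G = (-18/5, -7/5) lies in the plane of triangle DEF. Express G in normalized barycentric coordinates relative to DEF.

(-4/5, 2/5, 7/5)

Signed area of the reference triangle: [DEF] = ½·(0·(7−(-3)) + 5·(-3−0) + (-4)·(0−7)) = ½·(0 − 15 + 28) = 13/2.
[GEF] = ½·((-18/5)·(7−(-3)) + 5·(-3−(-7/5)) + (-4)·(-7/5−7)) = ½·(-36 − 8 + 168/5) = -26/5, so the D-coordinate is (-26/5)/(13/2) = -4/5.
[DGF] = ½·(0·(-7/5−(-3)) + (-18/5)·(-3−0) + (-4)·(0−(-7/5))) = ½·(0 + 54/5 − 28/5) = 13/5, so the E-coordinate is 2/5.
[DEG] = ½·(0·(7−(-7/5)) + 5·(-7/5−0) + (-18/5)·(0−7)) = ½·(0 − 7 + 126/5) = 91/10, so the F-coordinate is 7/5.
Check: -4/5 + 2/5 + 7/5 = 1.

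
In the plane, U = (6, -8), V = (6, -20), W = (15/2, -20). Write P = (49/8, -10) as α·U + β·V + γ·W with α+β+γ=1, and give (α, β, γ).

Signed area of the reference triangle: [UVW] = ½·(6·(-20−(-20)) + 6·(-20−(-8)) + (15/2)·(-8−(-20))) = ½·(0 − 72 + 90) = 9.
[PVW] = ½·((49/8)·(-20−(-20)) + 6·(-20−(-10)) + (15/2)·(-10−(-20))) = ½·(0 − 60 + 75) = 15/2, so the U-coordinate is (15/2)/9 = 5/6.
[UPW] = ½·(6·(-10−(-20)) + (49/8)·(-20−(-8)) + (15/2)·(-8−(-10))) = ½·(60 − 147/2 + 15) = 3/4, so the V-coordinate is 1/12.
[UVP] = ½·(6·(-20−(-10)) + 6·(-10−(-8)) + (49/8)·(-8−(-20))) = ½·(-60 − 12 + 147/2) = 3/4, so the W-coordinate is 1/12.

(5/6, 1/12, 1/12)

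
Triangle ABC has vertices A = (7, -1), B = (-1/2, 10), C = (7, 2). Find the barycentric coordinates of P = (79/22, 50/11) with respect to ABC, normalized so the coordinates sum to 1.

(4/11, 5/11, 2/11)

Signed area of the reference triangle: [ABC] = ½·(7·(10−2) + (-1/2)·(2−(-1)) + 7·(-1−10)) = ½·(56 − 3/2 − 77) = -45/4.
[PBC] = ½·((79/22)·(10−2) + (-1/2)·(2−(50/11)) + 7·(50/11−10)) = ½·(316/11 + 14/11 − 420/11) = -45/11, so the A-coordinate is (-45/11)/(-45/4) = 4/11.
[APC] = ½·(7·(50/11−2) + (79/22)·(2−(-1)) + 7·(-1−(50/11))) = ½·(196/11 + 237/22 − 427/11) = -225/44, so the B-coordinate is 5/11.
[ABP] = ½·(7·(10−(50/11)) + (-1/2)·(50/11−(-1)) + (79/22)·(-1−10)) = ½·(420/11 − 61/22 − 79/2) = -45/22, so the C-coordinate is 2/11.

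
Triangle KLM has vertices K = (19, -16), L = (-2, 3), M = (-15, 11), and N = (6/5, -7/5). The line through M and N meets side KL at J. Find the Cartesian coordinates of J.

Barycentric coordinates of N with respect to KLM: (2/5, 1/5, 2/5).
On side KL the M-coordinate is zero; dropping N's M-weight 2/5 and renormalizing the remaining 2/5 : 1/5 gives weights 2/3, 1/3 on K, L.
J = (2/3)·(19, -16) + (1/3)·(-2, 3) = (12, -29/3).

(12, -29/3)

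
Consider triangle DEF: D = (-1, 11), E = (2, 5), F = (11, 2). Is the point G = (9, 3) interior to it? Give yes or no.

yes

Barycentric coordinates of G: (1/15, 2/15, 4/5).
The three coordinates are positive, positive, positive; a point is interior exactly when all three are positive.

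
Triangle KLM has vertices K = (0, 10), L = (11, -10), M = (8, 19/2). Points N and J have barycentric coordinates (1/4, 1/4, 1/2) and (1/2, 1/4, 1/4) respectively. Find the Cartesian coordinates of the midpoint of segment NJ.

(23/4, 77/16)

Barycentric coordinates of the midpoint are the average: (3/8, 1/4, 3/8).
Converting: (3/8)·K + (1/4)·L + (3/8)·M = (23/4, 77/16).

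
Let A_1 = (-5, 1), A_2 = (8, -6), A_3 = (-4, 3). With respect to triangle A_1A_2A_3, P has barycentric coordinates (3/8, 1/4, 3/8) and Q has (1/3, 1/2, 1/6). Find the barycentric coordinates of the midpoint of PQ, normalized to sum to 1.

Since both coordinate triples sum to 1, the midpoint's barycentrics are the componentwise average.
(3/8+1/3)/2 = 17/48; similarly 3/8 and 13/48.

(17/48, 3/8, 13/48)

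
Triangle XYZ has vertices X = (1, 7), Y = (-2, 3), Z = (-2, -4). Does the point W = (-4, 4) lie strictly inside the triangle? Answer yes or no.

Barycentric coordinates of W: (-2/3, 46/21, -11/21).
The three coordinates are negative, positive, negative; a point is interior exactly when all three are positive.

no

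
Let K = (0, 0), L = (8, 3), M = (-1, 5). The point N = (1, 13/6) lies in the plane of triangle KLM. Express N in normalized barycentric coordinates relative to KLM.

(1/2, 1/6, 1/3)

Signed area of the reference triangle: [KLM] = ½·(0·(3−5) + 8·(5−0) + (-1)·(0−3)) = ½·(0 + 40 + 3) = 43/2.
[NLM] = ½·(1·(3−5) + 8·(5−(13/6)) + (-1)·(13/6−3)) = ½·(-2 + 68/3 + 5/6) = 43/4, so the K-coordinate is (43/4)/(43/2) = 1/2.
[KNM] = ½·(0·(13/6−5) + 1·(5−0) + (-1)·(0−(13/6))) = ½·(0 + 5 + 13/6) = 43/12, so the L-coordinate is 1/6.
[KLN] = ½·(0·(3−(13/6)) + 8·(13/6−0) + 1·(0−3)) = ½·(0 + 52/3 − 3) = 43/6, so the M-coordinate is 1/3.
Check: 1/2 + 1/6 + 1/3 = 1.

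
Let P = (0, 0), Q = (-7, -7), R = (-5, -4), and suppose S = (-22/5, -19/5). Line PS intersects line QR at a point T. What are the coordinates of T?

Barycentric coordinates of S with respect to PQR: (1/5, 1/5, 3/5).
On side QR the P-coordinate is zero; dropping S's P-weight 1/5 and renormalizing the remaining 1/5 : 3/5 gives weights 1/4, 3/4 on Q, R.
T = (1/4)·(-7, -7) + (3/4)·(-5, -4) = (-11/2, -19/4).

(-11/2, -19/4)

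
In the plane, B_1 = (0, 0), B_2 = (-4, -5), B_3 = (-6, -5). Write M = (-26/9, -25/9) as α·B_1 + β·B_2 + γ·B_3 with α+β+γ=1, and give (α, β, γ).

(4/9, 2/9, 1/3)

Signed area of the reference triangle: [B_1B_2B_3] = ½·(0·(-5−(-5)) + (-4)·(-5−0) + (-6)·(0−(-5))) = ½·(0 + 20 − 30) = -5.
[MB_2B_3] = ½·((-26/9)·(-5−(-5)) + (-4)·(-5−(-25/9)) + (-6)·(-25/9−(-5))) = ½·(0 + 80/9 − 40/3) = -20/9, so the B_1-coordinate is (-20/9)/(-5) = 4/9.
[B_1MB_3] = ½·(0·(-25/9−(-5)) + (-26/9)·(-5−0) + (-6)·(0−(-25/9))) = ½·(0 + 130/9 − 50/3) = -10/9, so the B_2-coordinate is 2/9.
[B_1B_2M] = ½·(0·(-5−(-25/9)) + (-4)·(-25/9−0) + (-26/9)·(0−(-5))) = ½·(0 + 100/9 − 130/9) = -5/3, so the B_3-coordinate is 1/3.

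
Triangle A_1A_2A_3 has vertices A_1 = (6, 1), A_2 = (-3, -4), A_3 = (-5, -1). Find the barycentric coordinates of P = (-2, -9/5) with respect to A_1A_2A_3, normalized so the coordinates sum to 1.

(1/5, 2/5, 2/5)

Signed area of the reference triangle: [A_1A_2A_3] = ½·(6·(-4−(-1)) + (-3)·(-1−1) + (-5)·(1−(-4))) = ½·(-18 + 6 − 25) = -37/2.
[PA_2A_3] = ½·((-2)·(-4−(-1)) + (-3)·(-1−(-9/5)) + (-5)·(-9/5−(-4))) = ½·(6 − 12/5 − 11) = -37/10, so the A_1-coordinate is (-37/10)/(-37/2) = 1/5.
[A_1PA_3] = ½·(6·(-9/5−(-1)) + (-2)·(-1−1) + (-5)·(1−(-9/5))) = ½·(-24/5 + 4 − 14) = -37/5, so the A_2-coordinate is 2/5.
[A_1A_2P] = ½·(6·(-4−(-9/5)) + (-3)·(-9/5−1) + (-2)·(1−(-4))) = ½·(-66/5 + 42/5 − 10) = -37/5, so the A_3-coordinate is 2/5.
Check: 1/5 + 2/5 + 2/5 = 1.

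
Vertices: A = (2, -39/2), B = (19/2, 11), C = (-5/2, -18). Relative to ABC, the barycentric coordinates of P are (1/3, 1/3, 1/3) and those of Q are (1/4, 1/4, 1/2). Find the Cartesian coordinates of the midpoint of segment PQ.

Barycentric coordinates of the midpoint are the average: (7/24, 7/24, 5/12).
Converting: (7/24)·A + (7/24)·B + (5/12)·C = (37/16, -479/48).

(37/16, -479/48)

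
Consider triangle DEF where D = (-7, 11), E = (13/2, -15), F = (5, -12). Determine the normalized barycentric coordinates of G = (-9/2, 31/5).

(4/5, 1/15, 2/15)

Signed area of the reference triangle: [DEF] = ½·((-7)·(-15−(-12)) + (13/2)·(-12−11) + 5·(11−(-15))) = ½·(21 − 299/2 + 130) = 3/4.
[GEF] = ½·((-9/2)·(-15−(-12)) + (13/2)·(-12−(31/5)) + 5·(31/5−(-15))) = ½·(27/2 − 1183/10 + 106) = 3/5, so the D-coordinate is (3/5)/(3/4) = 4/5.
[DGF] = ½·((-7)·(31/5−(-12)) + (-9/2)·(-12−11) + 5·(11−(31/5))) = ½·(-637/5 + 207/2 + 24) = 1/20, so the E-coordinate is 1/15.
[DEG] = ½·((-7)·(-15−(31/5)) + (13/2)·(31/5−11) + (-9/2)·(11−(-15))) = ½·(742/5 − 156/5 − 117) = 1/10, so the F-coordinate is 2/15.
Check: 4/5 + 1/15 + 2/15 = 1.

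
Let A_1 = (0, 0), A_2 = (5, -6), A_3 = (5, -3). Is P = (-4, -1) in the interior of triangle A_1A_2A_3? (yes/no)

Barycentric coordinates of P: (9/5, 17/15, -29/15).
The three coordinates are positive, positive, negative; a point is interior exactly when all three are positive.

no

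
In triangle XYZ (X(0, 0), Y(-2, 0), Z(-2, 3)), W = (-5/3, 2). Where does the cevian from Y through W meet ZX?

(-8/5, 12/5)

Barycentric coordinates of W with respect to XYZ: (1/6, 1/6, 2/3).
On side ZX the Y-coordinate is zero; dropping W's Y-weight 1/6 and renormalizing the remaining 2/3 : 1/6 gives weights 4/5, 1/5 on Z, X.
V = (4/5)·(-2, 3) + (1/5)·(0, 0) = (-8/5, 12/5).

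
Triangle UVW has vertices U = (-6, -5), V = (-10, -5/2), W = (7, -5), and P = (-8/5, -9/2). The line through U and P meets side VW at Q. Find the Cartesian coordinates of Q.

Barycentric coordinates of P with respect to UVW: (2/5, 1/5, 2/5).
On side VW the U-coordinate is zero; dropping P's U-weight 2/5 and renormalizing the remaining 1/5 : 2/5 gives weights 1/3, 2/3 on V, W.
Q = (1/3)·(-10, -5/2) + (2/3)·(7, -5) = (4/3, -25/6).

(4/3, -25/6)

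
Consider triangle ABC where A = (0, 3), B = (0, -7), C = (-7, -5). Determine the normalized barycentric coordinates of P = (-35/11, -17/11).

Signed area of the reference triangle: [ABC] = ½·(0·(-7−(-5)) + 0·(-5−3) + (-7)·(3−(-7))) = ½·(0 + 0 − 70) = -35.
[PBC] = ½·((-35/11)·(-7−(-5)) + 0·(-5−(-17/11)) + (-7)·(-17/11−(-7))) = ½·(70/11 + 0 − 420/11) = -175/11, so the A-coordinate is (-175/11)/(-35) = 5/11.
[APC] = ½·(0·(-17/11−(-5)) + (-35/11)·(-5−3) + (-7)·(3−(-17/11))) = ½·(0 + 280/11 − 350/11) = -35/11, so the B-coordinate is 1/11.
[ABP] = ½·(0·(-7−(-17/11)) + 0·(-17/11−3) + (-35/11)·(3−(-7))) = ½·(0 + 0 − 350/11) = -175/11, so the C-coordinate is 5/11.
Check: 5/11 + 1/11 + 5/11 = 1.

(5/11, 1/11, 5/11)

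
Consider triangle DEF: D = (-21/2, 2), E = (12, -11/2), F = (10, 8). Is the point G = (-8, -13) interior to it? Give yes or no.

Barycentric coordinates of G: (76/77, 86/77, -85/77).
The three coordinates are positive, positive, negative; a point is interior exactly when all three are positive.

no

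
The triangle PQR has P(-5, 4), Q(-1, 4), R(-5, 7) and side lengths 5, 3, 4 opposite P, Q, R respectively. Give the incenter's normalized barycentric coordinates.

The incenter has barycentric coordinates proportional to the opposite side lengths: (5 : 3 : 4).
Normalizing by 5+3+4 = 12 gives (5/12, 1/4, 1/3).

(5/12, 1/4, 1/3)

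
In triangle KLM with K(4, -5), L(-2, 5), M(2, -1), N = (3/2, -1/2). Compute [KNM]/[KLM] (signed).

[KLM] = ½·(4·(5−(-1)) + (-2)·(-1−(-5)) + 2·(-5−5)) = ½·(24 − 8 − 20) = -2.
[KNM] = ½·(4·(-1/2−(-1)) + (3/2)·(-1−(-5)) + 2·(-5−(-1/2))) = ½·(2 + 6 − 9) = -1/2, so the ratio is (-1/2)/(-2) = 1/4.

1/4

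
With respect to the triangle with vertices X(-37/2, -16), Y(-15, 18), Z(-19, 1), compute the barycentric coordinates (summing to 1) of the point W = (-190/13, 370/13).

Signed area of the reference triangle: [XYZ] = ½·((-37/2)·(18−1) + (-15)·(1−(-16)) + (-19)·(-16−18)) = ½·(-629/2 − 255 + 646) = 153/4.
[WYZ] = ½·((-190/13)·(18−1) + (-15)·(1−(370/13)) + (-19)·(370/13−18)) = ½·(-3230/13 + 5355/13 − 2584/13) = -459/26, so the X-coordinate is (-459/26)/(153/4) = -6/13.
[XWZ] = ½·((-37/2)·(370/13−1) + (-190/13)·(1−(-16)) + (-19)·(-16−(370/13))) = ½·(-13209/26 − 3230/13 + 10982/13) = 2295/52, so the Y-coordinate is 15/13.
[XYW] = ½·((-37/2)·(18−(370/13)) + (-15)·(370/13−(-16)) + (-190/13)·(-16−18)) = ½·(2516/13 − 8670/13 + 6460/13) = 153/13, so the Z-coordinate is 4/13.

(-6/13, 15/13, 4/13)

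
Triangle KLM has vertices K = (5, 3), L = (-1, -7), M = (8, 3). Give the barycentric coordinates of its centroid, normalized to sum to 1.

(1/3, 1/3, 1/3)

The centroid is the average of the vertices, so each weight is 1/3.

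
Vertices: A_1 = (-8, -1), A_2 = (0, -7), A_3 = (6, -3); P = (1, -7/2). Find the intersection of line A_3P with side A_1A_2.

Barycentric coordinates of P with respect to A_1A_2A_3: (1/4, 1/4, 1/2).
On side A_1A_2 the A_3-coordinate is zero; dropping P's A_3-weight 1/2 and renormalizing the remaining 1/4 : 1/4 gives weights 1/2, 1/2 on A_1, A_2.
Q = (1/2)·(-8, -1) + (1/2)·(0, -7) = (-4, -4).

(-4, -4)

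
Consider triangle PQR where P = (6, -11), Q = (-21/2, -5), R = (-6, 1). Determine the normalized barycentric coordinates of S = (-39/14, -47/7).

(3/7, 3/7, 1/7)

Signed area of the reference triangle: [PQR] = ½·(6·(-5−1) + (-21/2)·(1−(-11)) + (-6)·(-11−(-5))) = ½·(-36 − 126 + 36) = -63.
[SQR] = ½·((-39/14)·(-5−1) + (-21/2)·(1−(-47/7)) + (-6)·(-47/7−(-5))) = ½·(117/7 − 81 + 72/7) = -27, so the P-coordinate is (-27)/(-63) = 3/7.
[PSR] = ½·(6·(-47/7−1) + (-39/14)·(1−(-11)) + (-6)·(-11−(-47/7))) = ½·(-324/7 − 234/7 + 180/7) = -27, so the Q-coordinate is 3/7.
[PQS] = ½·(6·(-5−(-47/7)) + (-21/2)·(-47/7−(-11)) + (-39/14)·(-11−(-5))) = ½·(72/7 − 45 + 117/7) = -9, so the R-coordinate is 1/7.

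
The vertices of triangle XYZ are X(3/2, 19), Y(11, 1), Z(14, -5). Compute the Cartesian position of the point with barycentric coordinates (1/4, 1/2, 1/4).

(75/8, 4)

W = (1/4)·X + (1/2)·Y + (1/4)·Z.
x-coordinate: (1/4)·(3/2) + (1/2)·11 + (1/4)·14 = 75/8.
y-coordinate: (1/4)·19 + (1/2)·1 + (1/4)·(-5) = 4.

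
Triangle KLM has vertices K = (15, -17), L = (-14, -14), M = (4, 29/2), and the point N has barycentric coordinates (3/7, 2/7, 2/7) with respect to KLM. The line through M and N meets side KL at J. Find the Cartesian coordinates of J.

Line MN meets KL where the M-coordinate vanishes; zeroing N's M-weight and renormalizing leaves K, L-weights 3/7 : 2/7 → (3/5, 2/5).
So J = (3/5)·K + (2/5)·L = (17/5, -79/5).

(17/5, -79/5)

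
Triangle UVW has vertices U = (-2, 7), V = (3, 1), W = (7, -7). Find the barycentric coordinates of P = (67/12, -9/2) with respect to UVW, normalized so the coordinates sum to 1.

(1/12, 1/6, 3/4)

Signed area of the reference triangle: [UVW] = ½·((-2)·(1−(-7)) + 3·(-7−7) + 7·(7−1)) = ½·(-16 − 42 + 42) = -8.
[PVW] = ½·((67/12)·(1−(-7)) + 3·(-7−(-9/2)) + 7·(-9/2−1)) = ½·(134/3 − 15/2 − 77/2) = -2/3, so the U-coordinate is (-2/3)/(-8) = 1/12.
[UPW] = ½·((-2)·(-9/2−(-7)) + (67/12)·(-7−7) + 7·(7−(-9/2))) = ½·(-5 − 469/6 + 161/2) = -4/3, so the V-coordinate is 1/6.
[UVP] = ½·((-2)·(1−(-9/2)) + 3·(-9/2−7) + (67/12)·(7−1)) = ½·(-11 − 69/2 + 67/2) = -6, so the W-coordinate is 3/4.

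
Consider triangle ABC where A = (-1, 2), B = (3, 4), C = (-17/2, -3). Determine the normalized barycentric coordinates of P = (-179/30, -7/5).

(2/15, 2/15, 11/15)

Signed area of the reference triangle: [ABC] = ½·((-1)·(4−(-3)) + 3·(-3−2) + (-17/2)·(2−4)) = ½·(-7 − 15 + 17) = -5/2.
[PBC] = ½·((-179/30)·(4−(-3)) + 3·(-3−(-7/5)) + (-17/2)·(-7/5−4)) = ½·(-1253/30 − 24/5 + 459/10) = -1/3, so the A-coordinate is (-1/3)/(-5/2) = 2/15.
[APC] = ½·((-1)·(-7/5−(-3)) + (-179/30)·(-3−2) + (-17/2)·(2−(-7/5))) = ½·(-8/5 + 179/6 − 289/10) = -1/3, so the B-coordinate is 2/15.
[ABP] = ½·((-1)·(4−(-7/5)) + 3·(-7/5−2) + (-179/30)·(2−4)) = ½·(-27/5 − 51/5 + 179/15) = -11/6, so the C-coordinate is 11/15.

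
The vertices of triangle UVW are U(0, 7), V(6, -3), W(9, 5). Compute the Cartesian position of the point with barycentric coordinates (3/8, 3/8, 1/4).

(9/2, 11/4)

P = (3/8)·U + (3/8)·V + (1/4)·W.
x-coordinate: (3/8)·0 + (3/8)·6 + (1/4)·9 = 9/2.
y-coordinate: (3/8)·7 + (3/8)·(-3) + (1/4)·5 = 11/4.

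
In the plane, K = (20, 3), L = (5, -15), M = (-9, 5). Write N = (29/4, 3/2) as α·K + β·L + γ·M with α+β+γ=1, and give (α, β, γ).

(1/2, 1/8, 3/8)

Signed area of the reference triangle: [KLM] = ½·(20·(-15−5) + 5·(5−3) + (-9)·(3−(-15))) = ½·(-400 + 10 − 162) = -276.
[NLM] = ½·((29/4)·(-15−5) + 5·(5−(3/2)) + (-9)·(3/2−(-15))) = ½·(-145 + 35/2 − 297/2) = -138, so the K-coordinate is (-138)/(-276) = 1/2.
[KNM] = ½·(20·(3/2−5) + (29/4)·(5−3) + (-9)·(3−(3/2))) = ½·(-70 + 29/2 − 27/2) = -69/2, so the L-coordinate is 1/8.
[KLN] = ½·(20·(-15−(3/2)) + 5·(3/2−3) + (29/4)·(3−(-15))) = ½·(-330 − 15/2 + 261/2) = -207/2, so the M-coordinate is 3/8.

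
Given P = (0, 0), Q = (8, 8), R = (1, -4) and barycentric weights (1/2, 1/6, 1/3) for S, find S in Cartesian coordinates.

(5/3, 0)

S = (1/2)·P + (1/6)·Q + (1/3)·R.
x-coordinate: (1/2)·0 + (1/6)·8 + (1/3)·1 = 5/3.
y-coordinate: (1/2)·0 + (1/6)·8 + (1/3)·(-4) = 0.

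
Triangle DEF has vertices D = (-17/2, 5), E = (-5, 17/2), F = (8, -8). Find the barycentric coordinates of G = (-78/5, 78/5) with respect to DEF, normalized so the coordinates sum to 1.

(4/5, 4/5, -3/5)

Signed area of the reference triangle: [DEF] = ½·((-17/2)·(17/2−(-8)) + (-5)·(-8−5) + 8·(5−(17/2))) = ½·(-561/4 + 65 − 28) = -413/8.
[GEF] = ½·((-78/5)·(17/2−(-8)) + (-5)·(-8−(78/5)) + 8·(78/5−(17/2))) = ½·(-1287/5 + 118 + 284/5) = -413/10, so the D-coordinate is (-413/10)/(-413/8) = 4/5.
[DGF] = ½·((-17/2)·(78/5−(-8)) + (-78/5)·(-8−5) + 8·(5−(78/5))) = ½·(-1003/5 + 1014/5 − 424/5) = -413/10, so the E-coordinate is 4/5.
[DEG] = ½·((-17/2)·(17/2−(78/5)) + (-5)·(78/5−5) + (-78/5)·(5−(17/2))) = ½·(1207/20 − 53 + 273/5) = 1239/40, so the F-coordinate is -3/5.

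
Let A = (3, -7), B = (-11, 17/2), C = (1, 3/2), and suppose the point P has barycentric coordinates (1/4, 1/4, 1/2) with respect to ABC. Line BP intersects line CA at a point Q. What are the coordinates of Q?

Line BP meets CA where the B-coordinate vanishes; zeroing P's B-weight and renormalizing leaves C, A-weights 1/2 : 1/4 → (2/3, 1/3).
So Q = (2/3)·C + (1/3)·A = (5/3, -4/3).

(5/3, -4/3)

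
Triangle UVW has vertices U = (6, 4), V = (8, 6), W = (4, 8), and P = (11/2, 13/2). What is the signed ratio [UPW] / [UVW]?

1/4

[UVW] = ½·(6·(6−8) + 8·(8−4) + 4·(4−6)) = ½·(-12 + 32 − 8) = 6.
[UPW] = ½·(6·(13/2−8) + (11/2)·(8−4) + 4·(4−(13/2))) = ½·(-9 + 22 − 10) = 3/2, so the ratio is (3/2)/6 = 1/4.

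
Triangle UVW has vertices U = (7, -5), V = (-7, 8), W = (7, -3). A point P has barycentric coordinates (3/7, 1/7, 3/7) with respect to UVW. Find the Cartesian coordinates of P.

P = (3/7)·U + (1/7)·V + (3/7)·W.
x-coordinate: (3/7)·7 + (1/7)·(-7) + (3/7)·7 = 5.
y-coordinate: (3/7)·(-5) + (1/7)·8 + (3/7)·(-3) = -16/7.

(5, -16/7)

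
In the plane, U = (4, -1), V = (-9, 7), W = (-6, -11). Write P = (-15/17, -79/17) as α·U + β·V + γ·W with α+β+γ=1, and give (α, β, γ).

Signed area of the reference triangle: [UVW] = ½·(4·(7−(-11)) + (-9)·(-11−(-1)) + (-6)·(-1−7)) = ½·(72 + 90 + 48) = 105.
[PVW] = ½·((-15/17)·(7−(-11)) + (-9)·(-11−(-79/17)) + (-6)·(-79/17−7)) = ½·(-270/17 + 972/17 + 1188/17) = 945/17, so the U-coordinate is (945/17)/105 = 9/17.
[UPW] = ½·(4·(-79/17−(-11)) + (-15/17)·(-11−(-1)) + (-6)·(-1−(-79/17))) = ½·(432/17 + 150/17 − 372/17) = 105/17, so the V-coordinate is 1/17.
[UVP] = ½·(4·(7−(-79/17)) + (-9)·(-79/17−(-1)) + (-15/17)·(-1−7)) = ½·(792/17 + 558/17 + 120/17) = 735/17, so the W-coordinate is 7/17.
Check: 9/17 + 1/17 + 7/17 = 1.

(9/17, 1/17, 7/17)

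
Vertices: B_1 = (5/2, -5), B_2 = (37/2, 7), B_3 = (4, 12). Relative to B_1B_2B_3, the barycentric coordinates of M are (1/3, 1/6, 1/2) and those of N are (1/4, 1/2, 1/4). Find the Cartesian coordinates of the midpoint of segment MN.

(403/48, 43/8)

Barycentric coordinates of the midpoint are the average: (7/24, 1/3, 3/8).
Converting: (7/24)·B_1 + (1/3)·B_2 + (3/8)·B_3 = (403/48, 43/8).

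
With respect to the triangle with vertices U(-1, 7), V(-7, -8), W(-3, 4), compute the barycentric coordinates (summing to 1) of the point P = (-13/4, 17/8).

(3/8, 1/4, 3/8)

Signed area of the reference triangle: [UVW] = ½·((-1)·(-8−4) + (-7)·(4−7) + (-3)·(7−(-8))) = ½·(12 + 21 − 45) = -6.
[PVW] = ½·((-13/4)·(-8−4) + (-7)·(4−(17/8)) + (-3)·(17/8−(-8))) = ½·(39 − 105/8 − 243/8) = -9/4, so the U-coordinate is (-9/4)/(-6) = 3/8.
[UPW] = ½·((-1)·(17/8−4) + (-13/4)·(4−7) + (-3)·(7−(17/8))) = ½·(15/8 + 39/4 − 117/8) = -3/2, so the V-coordinate is 1/4.
[UVP] = ½·((-1)·(-8−(17/8)) + (-7)·(17/8−7) + (-13/4)·(7−(-8))) = ½·(81/8 + 273/8 − 195/4) = -9/4, so the W-coordinate is 3/8.
Check: 3/8 + 1/4 + 3/8 = 1.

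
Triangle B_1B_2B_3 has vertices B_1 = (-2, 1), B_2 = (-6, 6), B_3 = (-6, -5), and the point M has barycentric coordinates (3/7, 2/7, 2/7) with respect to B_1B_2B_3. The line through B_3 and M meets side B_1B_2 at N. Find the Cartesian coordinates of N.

(-18/5, 3)

Line B_3M meets B_1B_2 where the B_3-coordinate vanishes; zeroing M's B_3-weight and renormalizing leaves B_1, B_2-weights 3/7 : 2/7 → (3/5, 2/5).
So N = (3/5)·B_1 + (2/5)·B_2 = (-18/5, 3).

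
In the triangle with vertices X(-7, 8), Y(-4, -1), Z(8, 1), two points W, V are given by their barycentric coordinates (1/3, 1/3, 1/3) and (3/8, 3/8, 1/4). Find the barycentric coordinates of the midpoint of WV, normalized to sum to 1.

(17/48, 17/48, 7/24)

Since both coordinate triples sum to 1, the midpoint's barycentrics are the componentwise average.
(1/3+3/8)/2 = 17/48; similarly 17/48 and 7/24.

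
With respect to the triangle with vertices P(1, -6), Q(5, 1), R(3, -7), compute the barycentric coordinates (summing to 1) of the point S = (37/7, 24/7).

(1/7, 9/7, -3/7)

Signed area of the reference triangle: [PQR] = ½·(1·(1−(-7)) + 5·(-7−(-6)) + 3·(-6−1)) = ½·(8 − 5 − 21) = -9.
[SQR] = ½·((37/7)·(1−(-7)) + 5·(-7−(24/7)) + 3·(24/7−1)) = ½·(296/7 − 365/7 + 51/7) = -9/7, so the P-coordinate is (-9/7)/(-9) = 1/7.
[PSR] = ½·(1·(24/7−(-7)) + (37/7)·(-7−(-6)) + 3·(-6−(24/7))) = ½·(73/7 − 37/7 − 198/7) = -81/7, so the Q-coordinate is 9/7.
[PQS] = ½·(1·(1−(24/7)) + 5·(24/7−(-6)) + (37/7)·(-6−1)) = ½·(-17/7 + 330/7 − 37) = 27/7, so the R-coordinate is -3/7.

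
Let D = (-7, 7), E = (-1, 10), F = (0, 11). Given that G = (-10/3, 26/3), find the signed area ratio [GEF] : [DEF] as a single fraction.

1/3

[DEF] = ½·((-7)·(10−11) + (-1)·(11−7) + 0·(7−10)) = ½·(7 − 4 + 0) = 3/2.
[GEF] = ½·((-10/3)·(10−11) + (-1)·(11−(26/3)) + 0·(26/3−10)) = ½·(10/3 − 7/3 + 0) = 1/2, so the ratio is (1/2)/(3/2) = 1/3.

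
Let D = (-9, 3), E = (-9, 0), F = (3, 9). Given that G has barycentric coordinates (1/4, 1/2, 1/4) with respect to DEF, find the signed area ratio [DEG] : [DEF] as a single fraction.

1/4

The signed ratio [DEG]/[DEF] equals the barycentric coordinate of G at vertex F, which is 1/4.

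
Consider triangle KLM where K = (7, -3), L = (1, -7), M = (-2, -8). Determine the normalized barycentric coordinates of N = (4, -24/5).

Signed area of the reference triangle: [KLM] = ½·(7·(-7−(-8)) + 1·(-8−(-3)) + (-2)·(-3−(-7))) = ½·(7 − 5 − 8) = -3.
[NLM] = ½·(4·(-7−(-8)) + 1·(-8−(-24/5)) + (-2)·(-24/5−(-7))) = ½·(4 − 16/5 − 22/5) = -9/5, so the K-coordinate is (-9/5)/(-3) = 3/5.
[KNM] = ½·(7·(-24/5−(-8)) + 4·(-8−(-3)) + (-2)·(-3−(-24/5))) = ½·(112/5 − 20 − 18/5) = -3/5, so the L-coordinate is 1/5.
[KLN] = ½·(7·(-7−(-24/5)) + 1·(-24/5−(-3)) + 4·(-3−(-7))) = ½·(-77/5 − 9/5 + 16) = -3/5, so the M-coordinate is 1/5.

(3/5, 1/5, 1/5)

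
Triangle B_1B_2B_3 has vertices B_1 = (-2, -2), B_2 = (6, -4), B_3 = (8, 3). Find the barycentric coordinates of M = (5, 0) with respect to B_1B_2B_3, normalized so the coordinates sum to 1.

(1/4, 1/4, 1/2)

Signed area of the reference triangle: [B_1B_2B_3] = ½·((-2)·(-4−3) + 6·(3−(-2)) + 8·(-2−(-4))) = ½·(14 + 30 + 16) = 30.
[MB_2B_3] = ½·(5·(-4−3) + 6·(3−0) + 8·(0−(-4))) = ½·(-35 + 18 + 32) = 15/2, so the B_1-coordinate is (15/2)/30 = 1/4.
[B_1MB_3] = ½·((-2)·(0−3) + 5·(3−(-2)) + 8·(-2−0)) = ½·(6 + 25 − 16) = 15/2, so the B_2-coordinate is 1/4.
[B_1B_2M] = ½·((-2)·(-4−0) + 6·(0−(-2)) + 5·(-2−(-4))) = ½·(8 + 12 + 10) = 15, so the B_3-coordinate is 1/2.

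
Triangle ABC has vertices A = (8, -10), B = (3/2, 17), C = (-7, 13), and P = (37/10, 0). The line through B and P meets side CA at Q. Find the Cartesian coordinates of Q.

(17/4, -17/4)

Barycentric coordinates of P with respect to ABC: (3/5, 1/5, 1/5).
On side CA the B-coordinate is zero; dropping P's B-weight 1/5 and renormalizing the remaining 1/5 : 3/5 gives weights 1/4, 3/4 on C, A.
Q = (1/4)·(-7, 13) + (3/4)·(8, -10) = (17/4, -17/4).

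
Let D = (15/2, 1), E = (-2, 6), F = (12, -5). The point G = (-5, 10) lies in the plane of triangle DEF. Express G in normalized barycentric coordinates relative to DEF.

(2/3, 1, -2/3)

Signed area of the reference triangle: [DEF] = ½·((15/2)·(6−(-5)) + (-2)·(-5−1) + 12·(1−6)) = ½·(165/2 + 12 − 60) = 69/4.
[GEF] = ½·((-5)·(6−(-5)) + (-2)·(-5−10) + 12·(10−6)) = ½·(-55 + 30 + 48) = 23/2, so the D-coordinate is (23/2)/(69/4) = 2/3.
[DGF] = ½·((15/2)·(10−(-5)) + (-5)·(-5−1) + 12·(1−10)) = ½·(225/2 + 30 − 108) = 69/4, so the E-coordinate is 1.
[DEG] = ½·((15/2)·(6−10) + (-2)·(10−1) + (-5)·(1−6)) = ½·(-30 − 18 + 25) = -23/2, so the F-coordinate is -2/3.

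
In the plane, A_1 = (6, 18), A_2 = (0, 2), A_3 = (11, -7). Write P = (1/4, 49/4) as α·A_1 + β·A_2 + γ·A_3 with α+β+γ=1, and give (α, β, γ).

(1/2, 3/4, -1/4)

Signed area of the reference triangle: [A_1A_2A_3] = ½·(6·(2−(-7)) + 0·(-7−18) + 11·(18−2)) = ½·(54 + 0 + 176) = 115.
[PA_2A_3] = ½·((1/4)·(2−(-7)) + 0·(-7−(49/4)) + 11·(49/4−2)) = ½·(9/4 + 0 + 451/4) = 115/2, so the A_1-coordinate is (115/2)/115 = 1/2.
[A_1PA_3] = ½·(6·(49/4−(-7)) + (1/4)·(-7−18) + 11·(18−(49/4))) = ½·(231/2 − 25/4 + 253/4) = 345/4, so the A_2-coordinate is 3/4.
[A_1A_2P] = ½·(6·(2−(49/4)) + 0·(49/4−18) + (1/4)·(18−2)) = ½·(-123/2 + 0 + 4) = -115/4, so the A_3-coordinate is -1/4.
Check: 1/2 + 3/4 − 1/4 = 1.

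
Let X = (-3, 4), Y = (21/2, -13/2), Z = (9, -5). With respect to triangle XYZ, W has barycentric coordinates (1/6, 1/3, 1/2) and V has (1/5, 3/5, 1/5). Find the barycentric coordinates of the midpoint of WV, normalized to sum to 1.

Since both coordinate triples sum to 1, the midpoint's barycentrics are the componentwise average.
(1/6+1/5)/2 = 11/60; similarly 7/15 and 7/20.

(11/60, 7/15, 7/20)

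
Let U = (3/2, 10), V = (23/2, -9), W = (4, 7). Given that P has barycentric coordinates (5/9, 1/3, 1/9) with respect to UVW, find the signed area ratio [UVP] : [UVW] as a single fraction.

The signed ratio [UVP]/[UVW] equals the barycentric coordinate of P at vertex W, which is 1/9.

1/9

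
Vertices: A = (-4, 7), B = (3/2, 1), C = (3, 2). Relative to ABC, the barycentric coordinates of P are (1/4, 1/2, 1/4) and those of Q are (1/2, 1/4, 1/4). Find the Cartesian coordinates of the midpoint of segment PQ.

Barycentric coordinates of the midpoint are the average: (3/8, 3/8, 1/4).
Converting: (3/8)·A + (3/8)·B + (1/4)·C = (-3/16, 7/2).

(-3/16, 7/2)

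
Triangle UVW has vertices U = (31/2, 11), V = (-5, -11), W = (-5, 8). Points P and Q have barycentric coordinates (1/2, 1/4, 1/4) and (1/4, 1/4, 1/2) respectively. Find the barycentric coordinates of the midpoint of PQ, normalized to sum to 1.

(3/8, 1/4, 3/8)

Since both coordinate triples sum to 1, the midpoint's barycentrics are the componentwise average.
(1/2+1/4)/2 = 3/8; similarly 1/4 and 3/8.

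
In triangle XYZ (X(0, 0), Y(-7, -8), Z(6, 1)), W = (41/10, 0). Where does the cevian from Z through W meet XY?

Barycentric coordinates of W with respect to XYZ: (1/10, 1/10, 4/5).
On side XY the Z-coordinate is zero; dropping W's Z-weight 4/5 and renormalizing the remaining 1/10 : 1/10 gives weights 1/2, 1/2 on X, Y.
V = (1/2)·(0, 0) + (1/2)·(-7, -8) = (-7/2, -4).

(-7/2, -4)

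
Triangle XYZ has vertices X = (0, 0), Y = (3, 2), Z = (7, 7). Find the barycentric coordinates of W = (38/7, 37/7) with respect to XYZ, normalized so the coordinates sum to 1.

(1/7, 1/7, 5/7)

Signed area of the reference triangle: [XYZ] = ½·(0·(2−7) + 3·(7−0) + 7·(0−2)) = ½·(0 + 21 − 14) = 7/2.
[WYZ] = ½·((38/7)·(2−7) + 3·(7−(37/7)) + 7·(37/7−2)) = ½·(-190/7 + 36/7 + 23) = 1/2, so the X-coordinate is (1/2)/(7/2) = 1/7.
[XWZ] = ½·(0·(37/7−7) + (38/7)·(7−0) + 7·(0−(37/7))) = ½·(0 + 38 − 37) = 1/2, so the Y-coordinate is 1/7.
[XYW] = ½·(0·(2−(37/7)) + 3·(37/7−0) + (38/7)·(0−2)) = ½·(0 + 111/7 − 76/7) = 5/2, so the Z-coordinate is 5/7.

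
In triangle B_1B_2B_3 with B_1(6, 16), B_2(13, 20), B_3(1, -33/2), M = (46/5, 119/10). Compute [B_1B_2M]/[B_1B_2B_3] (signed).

[B_1B_2B_3] = ½·(6·(20−(-33/2)) + 13·(-33/2−16) + 1·(16−20)) = ½·(219 − 845/2 − 4) = -415/4.
[B_1B_2M] = ½·(6·(20−(119/10)) + 13·(119/10−16) + (46/5)·(16−20)) = ½·(243/5 − 533/10 − 184/5) = -83/4, so the ratio is (-83/4)/(-415/4) = 1/5.

1/5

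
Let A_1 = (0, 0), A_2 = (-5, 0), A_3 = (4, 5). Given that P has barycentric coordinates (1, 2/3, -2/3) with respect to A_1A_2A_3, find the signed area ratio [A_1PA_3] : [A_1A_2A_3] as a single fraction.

2/3

The signed ratio [A_1PA_3]/[A_1A_2A_3] equals the barycentric coordinate of P at vertex A_2, which is 2/3.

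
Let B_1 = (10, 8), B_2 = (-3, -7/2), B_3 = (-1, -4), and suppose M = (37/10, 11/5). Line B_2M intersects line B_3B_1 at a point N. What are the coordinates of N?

Barycentric coordinates of M with respect to B_1B_2B_3: (1/2, 2/5, 1/10).
On side B_3B_1 the B_2-coordinate is zero; dropping M's B_2-weight 2/5 and renormalizing the remaining 1/10 : 1/2 gives weights 1/6, 5/6 on B_3, B_1.
N = (1/6)·(-1, -4) + (5/6)·(10, 8) = (49/6, 6).

(49/6, 6)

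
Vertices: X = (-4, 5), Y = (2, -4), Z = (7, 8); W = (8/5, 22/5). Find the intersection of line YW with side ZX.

(3/2, 13/2)

Barycentric coordinates of W with respect to XYZ: (2/5, 1/5, 2/5).
On side ZX the Y-coordinate is zero; dropping W's Y-weight 1/5 and renormalizing the remaining 2/5 : 2/5 gives weights 1/2, 1/2 on Z, X.
V = (1/2)·(7, 8) + (1/2)·(-4, 5) = (3/2, 13/2).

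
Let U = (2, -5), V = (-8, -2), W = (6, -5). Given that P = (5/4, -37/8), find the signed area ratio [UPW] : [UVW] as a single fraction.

[UVW] = ½·(2·(-2−(-5)) + (-8)·(-5−(-5)) + 6·(-5−(-2))) = ½·(6 + 0 − 18) = -6.
[UPW] = ½·(2·(-37/8−(-5)) + (5/4)·(-5−(-5)) + 6·(-5−(-37/8))) = ½·(3/4 + 0 − 9/4) = -3/4, so the ratio is (-3/4)/(-6) = 1/8.

1/8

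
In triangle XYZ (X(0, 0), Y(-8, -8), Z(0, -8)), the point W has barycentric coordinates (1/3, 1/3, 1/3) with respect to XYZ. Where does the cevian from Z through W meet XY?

(-4, -4)

Line ZW meets XY where the Z-coordinate vanishes; zeroing W's Z-weight and renormalizing leaves X, Y-weights 1/3 : 1/3 → (1/2, 1/2).
So V = (1/2)·X + (1/2)·Y = (-4, -4).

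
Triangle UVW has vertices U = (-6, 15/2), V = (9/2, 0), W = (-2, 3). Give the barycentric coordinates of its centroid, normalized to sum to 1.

The centroid is the average of the vertices, so each weight is 1/3.

(1/3, 1/3, 1/3)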